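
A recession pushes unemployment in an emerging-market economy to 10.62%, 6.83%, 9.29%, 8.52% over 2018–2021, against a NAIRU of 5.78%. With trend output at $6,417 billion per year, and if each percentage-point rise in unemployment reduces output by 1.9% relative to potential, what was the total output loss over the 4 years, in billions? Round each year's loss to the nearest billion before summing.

Year 2018: gap = -1.9 × (10.62 - 5.78) = -9.196%, loss ≈ 6417 × 9.196/100 ≈ 590.
Year 2019: gap = -1.9 × (6.83 - 5.78) = -1.995%, loss ≈ 6417 × 1.995/100 ≈ 128.
Year 2020: gap = -1.9 × (9.29 - 5.78) = -6.669%, loss ≈ 6417 × 6.669/100 ≈ 428.
Year 2021: gap = -1.9 × (8.52 - 5.78) = -5.206%, loss ≈ 6417 × 5.206/100 ≈ 334.
Total lost output = 590 + 128 + 428 + 334 = 1480 billion.

$1,480 billion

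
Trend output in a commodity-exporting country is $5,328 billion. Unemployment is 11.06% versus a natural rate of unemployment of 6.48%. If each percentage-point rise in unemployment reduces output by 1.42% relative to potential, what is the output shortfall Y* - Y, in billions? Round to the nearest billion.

Output gap = -1.42 × (11.06 - 6.48) = -1.42 × 4.58 = -6.5036%.
Actual GDP ≈ 5328 × 0.934964 ≈ 4981 billion, so the shortfall is 5328 - 4981 = 347 billion.

$347 billion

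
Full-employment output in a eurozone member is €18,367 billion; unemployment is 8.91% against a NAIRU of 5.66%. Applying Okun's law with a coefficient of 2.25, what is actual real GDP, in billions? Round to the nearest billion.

Unemployment gap = 8.91 - 5.66 = 3.25 points, so the output gap is -2.25 × 3.25 = -7.3125%.
Actual GDP = 18367 × (1 - 7.3125/100) = 18367 × 0.926875 ≈ 17024 billion.

€17,024 billion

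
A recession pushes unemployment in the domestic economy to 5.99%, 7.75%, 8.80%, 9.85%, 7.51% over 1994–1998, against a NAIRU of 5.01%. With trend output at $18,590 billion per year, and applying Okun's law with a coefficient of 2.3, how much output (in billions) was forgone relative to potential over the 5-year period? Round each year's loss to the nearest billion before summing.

Year 1994: gap = -2.3 × (5.99 - 5.01) = -2.254%, loss ≈ 18590 × 2.254/100 ≈ 419.
Year 1995: gap = -2.3 × (7.75 - 5.01) = -6.302%, loss ≈ 18590 × 6.302/100 ≈ 1172.
Year 1996: gap = -2.3 × (8.8 - 5.01) = -8.717%, loss ≈ 18590 × 8.717/100 ≈ 1620.
Year 1997: gap = -2.3 × (9.85 - 5.01) = -11.132%, loss ≈ 18590 × 11.132/100 ≈ 2069.
Year 1998: gap = -2.3 × (7.51 - 5.01) = -5.75%, loss ≈ 18590 × 5.75/100 ≈ 1069.
Total lost output = 419 + 1172 + 1620 + 2069 + 1069 = 6349 billion.

$6,349 billion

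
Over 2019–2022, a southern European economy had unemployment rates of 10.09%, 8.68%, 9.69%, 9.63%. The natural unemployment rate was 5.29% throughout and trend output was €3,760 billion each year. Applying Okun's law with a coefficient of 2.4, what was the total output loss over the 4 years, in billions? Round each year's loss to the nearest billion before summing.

Year 2019: gap = -2.4 × (10.09 - 5.29) = -11.52%, loss ≈ 3760 × 11.52/100 ≈ 433.
Year 2020: gap = -2.4 × (8.68 - 5.29) = -8.136%, loss ≈ 3760 × 8.136/100 ≈ 306.
Year 2021: gap = -2.4 × (9.69 - 5.29) = -10.56%, loss ≈ 3760 × 10.56/100 ≈ 397.
Year 2022: gap = -2.4 × (9.63 - 5.29) = -10.416%, loss ≈ 3760 × 10.416/100 ≈ 392.
Total lost output = 433 + 306 + 397 + 392 = 1528 billion.

€1,528 billion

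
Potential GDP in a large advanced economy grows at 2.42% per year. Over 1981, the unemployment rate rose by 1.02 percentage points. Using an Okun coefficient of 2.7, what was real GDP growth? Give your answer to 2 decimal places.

-0.33%

Growth-rate Okun's law: g_Y = g_Y* - β × Δu.
g_Y = 2.42 - 2.7 × (1.02) = 2.42 - 2.754 = -0.334%, i.e. -0.33% to 2 d.p.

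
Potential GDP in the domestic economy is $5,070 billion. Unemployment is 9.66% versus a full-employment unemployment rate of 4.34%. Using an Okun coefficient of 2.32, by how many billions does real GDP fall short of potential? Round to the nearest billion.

Output gap = -2.32 × (9.66 - 4.34) = -2.32 × 5.32 = -12.3424%.
Actual GDP ≈ 5070 × 0.876576 ≈ 4444 billion, so the shortfall is 5070 - 4444 = 626 billion.

$626 billion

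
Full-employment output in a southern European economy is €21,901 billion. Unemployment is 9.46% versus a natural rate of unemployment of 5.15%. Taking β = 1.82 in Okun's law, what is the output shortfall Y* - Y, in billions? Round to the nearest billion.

€1,718 billion

Output gap = -1.82 × (9.46 - 5.15) = -1.82 × 4.31 = -7.8442%.
Actual GDP ≈ 21901 × 0.921558 ≈ 20183 billion, so the shortfall is 21901 - 20183 = 1718 billion.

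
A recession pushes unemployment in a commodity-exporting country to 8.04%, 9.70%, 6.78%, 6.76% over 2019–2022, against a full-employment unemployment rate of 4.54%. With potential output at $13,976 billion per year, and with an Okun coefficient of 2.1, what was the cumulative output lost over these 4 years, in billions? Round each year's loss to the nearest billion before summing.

Year 2019: gap = -2.1 × (8.04 - 4.54) = -7.35%, loss ≈ 13976 × 7.35/100 ≈ 1027.
Year 2020: gap = -2.1 × (9.7 - 4.54) = -10.836%, loss ≈ 13976 × 10.836/100 ≈ 1514.
Year 2021: gap = -2.1 × (6.78 - 4.54) = -4.704%, loss ≈ 13976 × 4.704/100 ≈ 657.
Year 2022: gap = -2.1 × (6.76 - 4.54) = -4.662%, loss ≈ 13976 × 4.662/100 ≈ 652.
Total lost output = 1027 + 1514 + 657 + 652 = 3850 billion.

$3,850 billion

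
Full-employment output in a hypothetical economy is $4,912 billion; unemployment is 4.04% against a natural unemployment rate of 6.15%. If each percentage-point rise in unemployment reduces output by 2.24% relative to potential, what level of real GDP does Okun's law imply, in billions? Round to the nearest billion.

Unemployment gap = 4.04 - 6.15 = -2.11 points, so the output gap is -2.24 × (-2.11) = 4.7264%.
Actual GDP = 4912 × (1 + 4.7264/100) = 4912 × 1.047264 ≈ 5144 billion.

$5,144 billion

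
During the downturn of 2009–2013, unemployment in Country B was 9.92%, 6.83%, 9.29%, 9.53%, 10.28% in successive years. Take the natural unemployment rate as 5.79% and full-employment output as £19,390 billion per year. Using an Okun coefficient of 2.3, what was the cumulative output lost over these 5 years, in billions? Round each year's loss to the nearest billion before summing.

Year 2009: gap = -2.3 × (9.92 - 5.79) = -9.499%, loss ≈ 19390 × 9.499/100 ≈ 1842.
Year 2010: gap = -2.3 × (6.83 - 5.79) = -2.392%, loss ≈ 19390 × 2.392/100 ≈ 464.
Year 2011: gap = -2.3 × (9.29 - 5.79) = -8.05%, loss ≈ 19390 × 8.05/100 ≈ 1561.
Year 2012: gap = -2.3 × (9.53 - 5.79) = -8.602%, loss ≈ 19390 × 8.602/100 ≈ 1668.
Year 2013: gap = -2.3 × (10.28 - 5.79) = -10.327%, loss ≈ 19390 × 10.327/100 ≈ 2002.
Total lost output = 1842 + 464 + 1561 + 1668 + 2002 = 7537 billion.

£7,537 billion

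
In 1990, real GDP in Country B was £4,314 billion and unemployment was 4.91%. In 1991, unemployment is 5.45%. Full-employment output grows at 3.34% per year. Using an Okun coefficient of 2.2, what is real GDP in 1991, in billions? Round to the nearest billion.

£4,407 billion

Δu = 5.45 - 4.91 = 0.54 points.
Okun's law (growth form): g_Y = g_Y* - β × Δu = 3.34 - 2.2 × (0.54) = 3.34 - 1.188 = 2.152%.
Real GDP in the next year = 4314 × (1 + 2.152/100) = 4314 × 1.02152 ≈ 4407 billion.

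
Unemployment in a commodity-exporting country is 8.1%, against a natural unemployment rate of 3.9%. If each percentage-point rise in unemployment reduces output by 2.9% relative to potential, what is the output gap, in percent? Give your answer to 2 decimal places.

The unemployment gap is 8.1 - 3.9 = 4.2 percentage points.
Okun's law gives an output gap of -2.9 × 4.2 = -12.18%, i.e. 12.18% below potential.

-12.18%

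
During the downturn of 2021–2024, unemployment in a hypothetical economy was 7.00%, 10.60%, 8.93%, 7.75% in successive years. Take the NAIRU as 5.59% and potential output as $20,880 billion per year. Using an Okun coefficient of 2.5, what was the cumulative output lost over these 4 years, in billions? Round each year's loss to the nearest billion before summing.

$6,222 billion

Year 2021: gap = -2.5 × (7 - 5.59) = -3.525%, loss ≈ 20880 × 3.525/100 ≈ 736.
Year 2022: gap = -2.5 × (10.6 - 5.59) = -12.525%, loss ≈ 20880 × 12.525/100 ≈ 2615.
Year 2023: gap = -2.5 × (8.93 - 5.59) = -8.35%, loss ≈ 20880 × 8.35/100 ≈ 1743.
Year 2024: gap = -2.5 × (7.75 - 5.59) = -5.4%, loss ≈ 20880 × 5.4/100 ≈ 1128.
Total lost output = 736 + 2615 + 1743 + 1128 = 6222 billion.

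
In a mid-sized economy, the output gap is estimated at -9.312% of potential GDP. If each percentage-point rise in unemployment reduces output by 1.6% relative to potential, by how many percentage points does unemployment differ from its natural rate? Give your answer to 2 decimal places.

Okun's law: output gap = -β × (u - u*), so u - u* = -(output gap)/β.
u - u* = -(-9.312)/1.6 = 5.82 percentage points.

5.82 percentage points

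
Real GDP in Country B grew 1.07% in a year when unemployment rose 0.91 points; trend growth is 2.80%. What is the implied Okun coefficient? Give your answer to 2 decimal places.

Growth form: g_Y = g_Y* - β × Δu, so β = (g_Y* - g_Y)/Δu.
β = (2.8 - 1.07)/0.91 = 1.73/0.91 = 1.90.

β ≈ 1.90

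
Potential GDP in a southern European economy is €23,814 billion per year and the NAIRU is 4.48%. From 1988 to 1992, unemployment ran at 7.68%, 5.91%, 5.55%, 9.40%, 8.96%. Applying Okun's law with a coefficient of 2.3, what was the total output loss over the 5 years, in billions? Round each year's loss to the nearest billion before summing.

€8,271 billion

Year 1988: gap = -2.3 × (7.68 - 4.48) = -7.36%, loss ≈ 23814 × 7.36/100 ≈ 1753.
Year 1989: gap = -2.3 × (5.91 - 4.48) = -3.289%, loss ≈ 23814 × 3.289/100 ≈ 783.
Year 1990: gap = -2.3 × (5.55 - 4.48) = -2.461%, loss ≈ 23814 × 2.461/100 ≈ 586.
Year 1991: gap = -2.3 × (9.4 - 4.48) = -11.316%, loss ≈ 23814 × 11.316/100 ≈ 2695.
Year 1992: gap = -2.3 × (8.96 - 4.48) = -10.304%, loss ≈ 23814 × 10.304/100 ≈ 2454.
Total lost output = 1753 + 783 + 586 + 2695 + 2454 = 8271 billion.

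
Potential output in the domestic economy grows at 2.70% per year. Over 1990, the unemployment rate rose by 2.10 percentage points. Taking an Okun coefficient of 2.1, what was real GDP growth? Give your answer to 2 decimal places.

-1.71%

Growth-rate Okun's law: g_Y = g_Y* - β × Δu.
g_Y = 2.70 - 2.1 × (2.10) = 2.7 - 4.41 = -1.71%, i.e. -1.71% to 2 d.p.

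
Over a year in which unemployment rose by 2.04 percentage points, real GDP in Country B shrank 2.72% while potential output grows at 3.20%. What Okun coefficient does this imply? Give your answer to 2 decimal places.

β ≈ 2.90

Growth form: g_Y = g_Y* - β × Δu, so β = (g_Y* - g_Y)/Δu.
β = (3.2 + 2.72)/2.04 = 5.92/2.04 = 2.90.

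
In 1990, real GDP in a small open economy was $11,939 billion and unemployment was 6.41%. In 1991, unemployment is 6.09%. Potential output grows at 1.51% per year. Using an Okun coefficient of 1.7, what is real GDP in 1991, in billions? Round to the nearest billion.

$12,184 billion

Δu = 6.09 - 6.41 = -0.32 points.
Okun's law (growth form): g_Y = g_Y* - β × Δu = 1.51 - 1.7 × (-0.32) = 1.51 + 0.544 = 2.054%.
Real GDP in the next year = 11939 × (1 + 2.054/100) = 11939 × 1.02054 ≈ 12184 billion.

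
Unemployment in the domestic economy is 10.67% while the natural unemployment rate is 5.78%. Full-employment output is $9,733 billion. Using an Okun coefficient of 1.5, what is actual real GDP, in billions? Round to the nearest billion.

Unemployment gap = 10.67 - 5.78 = 4.89 points, so the output gap is -1.5 × 4.89 = -7.335%.
Actual GDP = 9733 × (1 - 7.335/100) = 9733 × 0.92665 ≈ 9019 billion.

$9,019 billion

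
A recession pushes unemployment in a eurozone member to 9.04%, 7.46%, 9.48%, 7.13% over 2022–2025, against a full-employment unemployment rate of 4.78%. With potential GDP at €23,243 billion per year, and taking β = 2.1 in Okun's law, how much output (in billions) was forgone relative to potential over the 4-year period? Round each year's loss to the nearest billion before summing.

Year 2022: gap = -2.1 × (9.04 - 4.78) = -8.946%, loss ≈ 23243 × 8.946/100 ≈ 2079.
Year 2023: gap = -2.1 × (7.46 - 4.78) = -5.628%, loss ≈ 23243 × 5.628/100 ≈ 1308.
Year 2024: gap = -2.1 × (9.48 - 4.78) = -9.87%, loss ≈ 23243 × 9.87/100 ≈ 2294.
Year 2025: gap = -2.1 × (7.13 - 4.78) = -4.935%, loss ≈ 23243 × 4.935/100 ≈ 1147.
Total lost output = 2079 + 1308 + 2294 + 1147 = 6828 billion.

€6,828 billion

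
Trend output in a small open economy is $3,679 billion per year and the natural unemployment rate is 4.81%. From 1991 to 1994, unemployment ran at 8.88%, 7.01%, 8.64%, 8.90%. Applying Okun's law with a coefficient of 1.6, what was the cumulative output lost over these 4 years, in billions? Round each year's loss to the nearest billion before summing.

Year 1991: gap = -1.6 × (8.88 - 4.81) = -6.512%, loss ≈ 3679 × 6.512/100 ≈ 240.
Year 1992: gap = -1.6 × (7.01 - 4.81) = -3.52%, loss ≈ 3679 × 3.52/100 ≈ 130.
Year 1993: gap = -1.6 × (8.64 - 4.81) = -6.128%, loss ≈ 3679 × 6.128/100 ≈ 225.
Year 1994: gap = -1.6 × (8.9 - 4.81) = -6.544%, loss ≈ 3679 × 6.544/100 ≈ 241.
Total lost output = 240 + 130 + 225 + 241 = 836 billion.

$836 billion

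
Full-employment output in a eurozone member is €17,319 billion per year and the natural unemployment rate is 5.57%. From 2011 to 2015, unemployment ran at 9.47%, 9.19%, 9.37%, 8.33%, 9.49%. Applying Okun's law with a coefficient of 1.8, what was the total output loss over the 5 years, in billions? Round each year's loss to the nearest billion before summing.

€5,612 billion

Year 2011: gap = -1.8 × (9.47 - 5.57) = -7.02%, loss ≈ 17319 × 7.02/100 ≈ 1216.
Year 2012: gap = -1.8 × (9.19 - 5.57) = -6.516%, loss ≈ 17319 × 6.516/100 ≈ 1129.
Year 2013: gap = -1.8 × (9.37 - 5.57) = -6.84%, loss ≈ 17319 × 6.84/100 ≈ 1185.
Year 2014: gap = -1.8 × (8.33 - 5.57) = -4.968%, loss ≈ 17319 × 4.968/100 ≈ 860.
Year 2015: gap = -1.8 × (9.49 - 5.57) = -7.056%, loss ≈ 17319 × 7.056/100 ≈ 1222.
Total lost output = 1216 + 1129 + 1185 + 860 + 1222 = 5612 billion.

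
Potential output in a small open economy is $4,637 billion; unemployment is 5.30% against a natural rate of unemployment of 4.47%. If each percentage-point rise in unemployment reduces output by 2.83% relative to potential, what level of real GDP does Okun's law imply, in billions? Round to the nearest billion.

Unemployment gap = 5.3 - 4.47 = 0.83 points, so the output gap is -2.83 × 0.83 = -2.3489%.
Actual GDP = 4637 × (1 - 2.3489/100) = 4637 × 0.976511 ≈ 4528 billion.

$4,528 billion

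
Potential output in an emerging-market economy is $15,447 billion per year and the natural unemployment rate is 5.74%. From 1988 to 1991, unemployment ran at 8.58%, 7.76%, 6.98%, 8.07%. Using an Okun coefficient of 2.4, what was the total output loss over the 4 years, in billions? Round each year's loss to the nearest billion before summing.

$3,126 billion

Year 1988: gap = -2.4 × (8.58 - 5.74) = -6.816%, loss ≈ 15447 × 6.816/100 ≈ 1053.
Year 1989: gap = -2.4 × (7.76 - 5.74) = -4.848%, loss ≈ 15447 × 4.848/100 ≈ 749.
Year 1990: gap = -2.4 × (6.98 - 5.74) = -2.976%, loss ≈ 15447 × 2.976/100 ≈ 460.
Year 1991: gap = -2.4 × (8.07 - 5.74) = -5.592%, loss ≈ 15447 × 5.592/100 ≈ 864.
Total lost output = 1053 + 749 + 460 + 864 = 3126 billion.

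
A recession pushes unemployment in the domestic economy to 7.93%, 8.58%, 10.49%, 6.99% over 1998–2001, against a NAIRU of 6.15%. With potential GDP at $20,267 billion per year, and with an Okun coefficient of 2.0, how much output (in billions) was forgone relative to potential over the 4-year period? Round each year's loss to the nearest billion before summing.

Year 1998: gap = -2.0 × (7.93 - 6.15) = -3.56%, loss ≈ 20267 × 3.56/100 ≈ 722.
Year 1999: gap = -2.0 × (8.58 - 6.15) = -4.86%, loss ≈ 20267 × 4.86/100 ≈ 985.
Year 2000: gap = -2.0 × (10.49 - 6.15) = -8.68%, loss ≈ 20267 × 8.68/100 ≈ 1759.
Year 2001: gap = -2.0 × (6.99 - 6.15) = -1.68%, loss ≈ 20267 × 1.68/100 ≈ 340.
Total lost output = 722 + 985 + 1759 + 340 = 3806 billion.

$3,806 billion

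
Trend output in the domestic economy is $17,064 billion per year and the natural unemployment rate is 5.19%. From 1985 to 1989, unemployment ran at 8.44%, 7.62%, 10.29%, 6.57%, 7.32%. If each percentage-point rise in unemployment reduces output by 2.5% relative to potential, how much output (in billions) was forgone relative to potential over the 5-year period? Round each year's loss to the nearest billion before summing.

$6,097 billion

Year 1985: gap = -2.5 × (8.44 - 5.19) = -8.125%, loss ≈ 17064 × 8.125/100 ≈ 1386.
Year 1986: gap = -2.5 × (7.62 - 5.19) = -6.075%, loss ≈ 17064 × 6.075/100 ≈ 1037.
Year 1987: gap = -2.5 × (10.29 - 5.19) = -12.75%, loss ≈ 17064 × 12.75/100 ≈ 2176.
Year 1988: gap = -2.5 × (6.57 - 5.19) = -3.45%, loss ≈ 17064 × 3.45/100 ≈ 589.
Year 1989: gap = -2.5 × (7.32 - 5.19) = -5.325%, loss ≈ 17064 × 5.325/100 ≈ 909.
Total lost output = 1386 + 1037 + 2176 + 589 + 909 = 6097 billion.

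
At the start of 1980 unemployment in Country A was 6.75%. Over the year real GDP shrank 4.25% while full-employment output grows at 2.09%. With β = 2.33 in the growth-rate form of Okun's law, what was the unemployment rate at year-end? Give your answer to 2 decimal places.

Growth-rate Okun's law: g_Y = g_Y* - β × Δu, so Δu = (g_Y* - g_Y)/β.
Δu = (2.09 + 4.25)/2.33 = 6.34/2.33 = 2.72 percentage points.
Year-end unemployment = 6.75 + 2.72 = 9.47%.

9.47%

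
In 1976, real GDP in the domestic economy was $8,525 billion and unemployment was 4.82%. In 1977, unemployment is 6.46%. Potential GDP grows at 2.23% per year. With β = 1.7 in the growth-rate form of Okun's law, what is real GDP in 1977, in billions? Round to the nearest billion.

Δu = 6.46 - 4.82 = 1.64 points.
Okun's law (growth form): g_Y = g_Y* - β × Δu = 2.23 - 1.7 × (1.64) = 2.23 - 2.788 = -0.558%.
Real GDP in the next year = 8525 × (1 - 0.558/100) = 8525 × 0.99442 ≈ 8477 billion.

$8,477 billion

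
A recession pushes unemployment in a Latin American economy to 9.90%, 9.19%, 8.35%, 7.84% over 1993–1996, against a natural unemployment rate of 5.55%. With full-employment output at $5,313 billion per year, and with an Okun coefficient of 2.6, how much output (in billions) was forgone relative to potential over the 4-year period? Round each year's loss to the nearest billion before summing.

$1,807 billion

Year 1993: gap = -2.6 × (9.9 - 5.55) = -11.31%, loss ≈ 5313 × 11.31/100 ≈ 601.
Year 1994: gap = -2.6 × (9.19 - 5.55) = -9.464%, loss ≈ 5313 × 9.464/100 ≈ 503.
Year 1995: gap = -2.6 × (8.35 - 5.55) = -7.28%, loss ≈ 5313 × 7.28/100 ≈ 387.
Year 1996: gap = -2.6 × (7.84 - 5.55) = -5.954%, loss ≈ 5313 × 5.954/100 ≈ 316.
Total lost output = 601 + 503 + 387 + 316 = 1807 billion.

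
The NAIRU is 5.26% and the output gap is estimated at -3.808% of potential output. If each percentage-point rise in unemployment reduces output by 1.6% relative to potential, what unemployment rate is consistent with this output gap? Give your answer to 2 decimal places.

From Okun's law, u - u* = -(output gap)/β = -(-3.808)/1.6 = 2.38 points.
So u = 5.26 + 2.38 = 7.64%.

7.64%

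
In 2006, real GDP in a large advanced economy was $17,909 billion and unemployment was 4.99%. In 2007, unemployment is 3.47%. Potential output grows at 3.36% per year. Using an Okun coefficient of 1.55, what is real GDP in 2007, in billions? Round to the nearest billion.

$18,933 billion

Δu = 3.47 - 4.99 = -1.52 points.
Okun's law (growth form): g_Y = g_Y* - β × Δu = 3.36 - 1.55 × (-1.52) = 3.36 + 2.356 = 5.716%.
Real GDP in the next year = 17909 × (1 + 5.716/100) = 17909 × 1.05716 ≈ 18933 billion.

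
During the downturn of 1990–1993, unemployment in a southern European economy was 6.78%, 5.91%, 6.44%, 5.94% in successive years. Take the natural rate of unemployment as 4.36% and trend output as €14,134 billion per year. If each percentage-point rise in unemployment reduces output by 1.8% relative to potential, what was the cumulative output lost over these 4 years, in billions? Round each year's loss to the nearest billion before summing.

€1,941 billion

Year 1990: gap = -1.8 × (6.78 - 4.36) = -4.356%, loss ≈ 14134 × 4.356/100 ≈ 616.
Year 1991: gap = -1.8 × (5.91 - 4.36) = -2.79%, loss ≈ 14134 × 2.79/100 ≈ 394.
Year 1992: gap = -1.8 × (6.44 - 4.36) = -3.744%, loss ≈ 14134 × 3.744/100 ≈ 529.
Year 1993: gap = -1.8 × (5.94 - 4.36) = -2.844%, loss ≈ 14134 × 2.844/100 ≈ 402.
Total lost output = 616 + 394 + 529 + 402 = 1941 billion.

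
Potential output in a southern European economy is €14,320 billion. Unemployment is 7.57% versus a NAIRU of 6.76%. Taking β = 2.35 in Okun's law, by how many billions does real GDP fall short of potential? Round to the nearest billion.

Output gap = -2.35 × (7.57 - 6.76) = -2.35 × 0.81 = -1.9035%.
Actual GDP ≈ 14320 × 0.980965 ≈ 14047 billion, so the shortfall is 14320 - 14047 = 273 billion.

€273 billion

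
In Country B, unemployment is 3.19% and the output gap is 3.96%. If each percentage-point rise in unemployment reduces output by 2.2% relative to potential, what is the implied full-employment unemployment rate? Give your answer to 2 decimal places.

From Okun's law, u - u* = -(output gap)/β = -(3.96)/2.2 = -1.8 points.
So u* = 3.19 + 1.8 = 4.99%.

4.99%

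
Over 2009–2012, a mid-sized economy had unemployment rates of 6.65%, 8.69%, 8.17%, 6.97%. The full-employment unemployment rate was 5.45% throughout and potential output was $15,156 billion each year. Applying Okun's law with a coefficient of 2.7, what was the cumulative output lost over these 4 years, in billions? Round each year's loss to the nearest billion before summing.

Year 2009: gap = -2.7 × (6.65 - 5.45) = -3.24%, loss ≈ 15156 × 3.24/100 ≈ 491.
Year 2010: gap = -2.7 × (8.69 - 5.45) = -8.748%, loss ≈ 15156 × 8.748/100 ≈ 1326.
Year 2011: gap = -2.7 × (8.17 - 5.45) = -7.344%, loss ≈ 15156 × 7.344/100 ≈ 1113.
Year 2012: gap = -2.7 × (6.97 - 5.45) = -4.104%, loss ≈ 15156 × 4.104/100 ≈ 622.
Total lost output = 491 + 1326 + 1113 + 622 = 3552 billion.

$3,552 billion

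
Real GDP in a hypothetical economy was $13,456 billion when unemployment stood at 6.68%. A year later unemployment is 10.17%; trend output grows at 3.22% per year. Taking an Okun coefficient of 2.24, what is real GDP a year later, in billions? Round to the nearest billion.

$12,837 billion

Δu = 10.17 - 6.68 = 3.49 points.
Okun's law (growth form): g_Y = g_Y* - β × Δu = 3.22 - 2.24 × (3.49) = 3.22 - 7.8176 = -4.5976%.
Real GDP in the next year = 13456 × (1 - 4.5976/100) = 13456 × 0.954024 ≈ 12837 billion.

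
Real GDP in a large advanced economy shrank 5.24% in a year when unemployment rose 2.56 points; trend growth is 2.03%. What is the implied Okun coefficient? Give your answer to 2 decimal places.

Growth form: g_Y = g_Y* - β × Δu, so β = (g_Y* - g_Y)/Δu.
β = (2.03 + 5.24)/2.56 = 7.27/2.56 = 2.84.

β ≈ 2.84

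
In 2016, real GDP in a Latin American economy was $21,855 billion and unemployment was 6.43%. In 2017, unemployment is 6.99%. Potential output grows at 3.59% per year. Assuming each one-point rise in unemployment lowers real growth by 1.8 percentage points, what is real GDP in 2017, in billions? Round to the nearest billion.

Δu = 6.99 - 6.43 = 0.56 points.
Okun's law (growth form): g_Y = g_Y* - β × Δu = 3.59 - 1.8 × (0.56) = 3.59 - 1.008 = 2.582%.
Real GDP in the next year = 21855 × (1 + 2.582/100) = 21855 × 1.02582 ≈ 22419 billion.

$22,419 billion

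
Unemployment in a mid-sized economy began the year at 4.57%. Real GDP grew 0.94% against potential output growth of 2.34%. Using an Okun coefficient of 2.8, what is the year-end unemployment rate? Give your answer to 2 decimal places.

Growth-rate Okun's law: g_Y = g_Y* - β × Δu, so Δu = (g_Y* - g_Y)/β.
Δu = (2.34 - 0.94)/2.8 = 1.4/2.8 = 0.50 percentage points.
Year-end unemployment = 4.57 + 0.5 = 5.07%.

5.07%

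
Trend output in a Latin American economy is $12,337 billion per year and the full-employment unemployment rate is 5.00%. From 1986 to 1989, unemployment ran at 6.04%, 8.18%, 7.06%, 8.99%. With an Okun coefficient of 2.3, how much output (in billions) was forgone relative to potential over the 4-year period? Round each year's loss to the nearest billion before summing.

Year 1986: gap = -2.3 × (6.04 - 5) = -2.392%, loss ≈ 12337 × 2.392/100 ≈ 295.
Year 1987: gap = -2.3 × (8.18 - 5) = -7.314%, loss ≈ 12337 × 7.314/100 ≈ 902.
Year 1988: gap = -2.3 × (7.06 - 5) = -4.738%, loss ≈ 12337 × 4.738/100 ≈ 585.
Year 1989: gap = -2.3 × (8.99 - 5) = -9.177%, loss ≈ 12337 × 9.177/100 ≈ 1132.
Total lost output = 295 + 902 + 585 + 1132 = 2914 billion.

$2,914 billion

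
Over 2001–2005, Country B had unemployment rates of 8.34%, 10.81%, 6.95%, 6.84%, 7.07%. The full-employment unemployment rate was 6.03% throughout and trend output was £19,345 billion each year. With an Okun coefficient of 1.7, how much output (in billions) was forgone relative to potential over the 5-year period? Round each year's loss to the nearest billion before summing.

Year 2001: gap = -1.7 × (8.34 - 6.03) = -3.927%, loss ≈ 19345 × 3.927/100 ≈ 760.
Year 2002: gap = -1.7 × (10.81 - 6.03) = -8.126%, loss ≈ 19345 × 8.126/100 ≈ 1572.
Year 2003: gap = -1.7 × (6.95 - 6.03) = -1.564%, loss ≈ 19345 × 1.564/100 ≈ 303.
Year 2004: gap = -1.7 × (6.84 - 6.03) = -1.377%, loss ≈ 19345 × 1.377/100 ≈ 266.
Year 2005: gap = -1.7 × (7.07 - 6.03) = -1.768%, loss ≈ 19345 × 1.768/100 ≈ 342.
Total lost output = 760 + 1572 + 303 + 266 + 342 = 3243 billion.

£3,243 billion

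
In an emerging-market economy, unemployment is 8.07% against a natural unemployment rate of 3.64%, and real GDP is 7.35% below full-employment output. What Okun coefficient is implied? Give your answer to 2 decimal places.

Okun's law: output gap = -β × (u - u*).
-7.35 = -β × (8.07 - 3.64) = -β × 4.43, so β = 7.35/4.43 = 1.66.

β ≈ 1.66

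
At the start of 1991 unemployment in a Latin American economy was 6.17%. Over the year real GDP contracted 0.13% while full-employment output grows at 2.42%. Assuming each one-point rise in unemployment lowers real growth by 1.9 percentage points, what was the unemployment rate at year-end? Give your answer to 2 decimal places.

7.51%

Growth-rate Okun's law: g_Y = g_Y* - β × Δu, so Δu = (g_Y* - g_Y)/β.
Δu = (2.42 + 0.13)/1.9 = 2.55/1.9 = 1.34 percentage points.
Year-end unemployment = 6.17 + 1.34 = 7.51%.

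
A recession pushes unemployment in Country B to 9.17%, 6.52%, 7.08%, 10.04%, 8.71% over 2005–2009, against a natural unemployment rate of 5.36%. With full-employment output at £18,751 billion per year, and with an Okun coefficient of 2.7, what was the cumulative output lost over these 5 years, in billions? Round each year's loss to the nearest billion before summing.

£7,452 billion

Year 2005: gap = -2.7 × (9.17 - 5.36) = -10.287%, loss ≈ 18751 × 10.287/100 ≈ 1929.
Year 2006: gap = -2.7 × (6.52 - 5.36) = -3.132%, loss ≈ 18751 × 3.132/100 ≈ 587.
Year 2007: gap = -2.7 × (7.08 - 5.36) = -4.644%, loss ≈ 18751 × 4.644/100 ≈ 871.
Year 2008: gap = -2.7 × (10.04 - 5.36) = -12.636%, loss ≈ 18751 × 12.636/100 ≈ 2369.
Year 2009: gap = -2.7 × (8.71 - 5.36) = -9.045%, loss ≈ 18751 × 9.045/100 ≈ 1696.
Total lost output = 1929 + 587 + 871 + 2369 + 1696 = 7452 billion.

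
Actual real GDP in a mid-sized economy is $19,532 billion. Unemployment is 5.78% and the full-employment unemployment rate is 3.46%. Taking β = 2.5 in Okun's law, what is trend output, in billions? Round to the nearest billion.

$20,735 billion

Unemployment gap = 5.78 - 3.46 = 2.32 points, so output gap = -2.5 × 2.32 = -5.8%.
Since Y = Y* × (1 + gap/100), Y* = 19532/0.942 ≈ 20735 billion.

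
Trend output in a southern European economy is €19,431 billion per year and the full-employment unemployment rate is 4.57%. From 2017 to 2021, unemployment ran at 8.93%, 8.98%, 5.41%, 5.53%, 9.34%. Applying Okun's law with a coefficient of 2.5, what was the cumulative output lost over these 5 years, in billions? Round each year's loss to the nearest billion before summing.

Year 2017: gap = -2.5 × (8.93 - 4.57) = -10.9%, loss ≈ 19431 × 10.9/100 ≈ 2118.
Year 2018: gap = -2.5 × (8.98 - 4.57) = -11.025%, loss ≈ 19431 × 11.025/100 ≈ 2142.
Year 2019: gap = -2.5 × (5.41 - 4.57) = -2.1%, loss ≈ 19431 × 2.1/100 ≈ 408.
Year 2020: gap = -2.5 × (5.53 - 4.57) = -2.4%, loss ≈ 19431 × 2.4/100 ≈ 466.
Year 2021: gap = -2.5 × (9.34 - 4.57) = -11.925%, loss ≈ 19431 × 11.925/100 ≈ 2317.
Total lost output = 2118 + 2142 + 408 + 466 + 2317 = 7451 billion.

€7,451 billion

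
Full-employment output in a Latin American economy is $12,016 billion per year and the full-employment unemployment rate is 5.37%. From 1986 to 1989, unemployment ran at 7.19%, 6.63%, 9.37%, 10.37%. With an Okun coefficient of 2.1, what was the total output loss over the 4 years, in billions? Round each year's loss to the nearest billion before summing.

Year 1986: gap = -2.1 × (7.19 - 5.37) = -3.822%, loss ≈ 12016 × 3.822/100 ≈ 459.
Year 1987: gap = -2.1 × (6.63 - 5.37) = -2.646%, loss ≈ 12016 × 2.646/100 ≈ 318.
Year 1988: gap = -2.1 × (9.37 - 5.37) = -8.4%, loss ≈ 12016 × 8.4/100 ≈ 1009.
Year 1989: gap = -2.1 × (10.37 - 5.37) = -10.5%, loss ≈ 12016 × 10.5/100 ≈ 1262.
Total lost output = 459 + 318 + 1009 + 1262 = 3048 billion.

$3,048 billion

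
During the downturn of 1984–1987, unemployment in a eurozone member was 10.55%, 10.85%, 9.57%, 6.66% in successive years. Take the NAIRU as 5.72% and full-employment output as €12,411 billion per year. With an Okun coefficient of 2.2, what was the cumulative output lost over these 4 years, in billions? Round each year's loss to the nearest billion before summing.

Year 1984: gap = -2.2 × (10.55 - 5.72) = -10.626%, loss ≈ 12411 × 10.626/100 ≈ 1319.
Year 1985: gap = -2.2 × (10.85 - 5.72) = -11.286%, loss ≈ 12411 × 11.286/100 ≈ 1401.
Year 1986: gap = -2.2 × (9.57 - 5.72) = -8.47%, loss ≈ 12411 × 8.47/100 ≈ 1051.
Year 1987: gap = -2.2 × (6.66 - 5.72) = -2.068%, loss ≈ 12411 × 2.068/100 ≈ 257.
Total lost output = 1319 + 1401 + 1051 + 257 = 4028 billion.

€4,028 billion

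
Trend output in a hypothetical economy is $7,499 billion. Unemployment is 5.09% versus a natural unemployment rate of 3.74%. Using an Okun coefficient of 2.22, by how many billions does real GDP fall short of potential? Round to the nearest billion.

Output gap = -2.22 × (5.09 - 3.74) = -2.22 × 1.35 = -2.997%.
Actual GDP ≈ 7499 × 0.97003 ≈ 7274 billion, so the shortfall is 7499 - 7274 = 225 billion.

$225 billion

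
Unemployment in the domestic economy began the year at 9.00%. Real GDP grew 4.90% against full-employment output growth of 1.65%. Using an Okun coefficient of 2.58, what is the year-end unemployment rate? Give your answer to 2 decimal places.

Growth-rate Okun's law: g_Y = g_Y* - β × Δu, so Δu = (g_Y* - g_Y)/β.
Δu = (1.65 - 4.9)/2.58 = -3.25/2.58 = -1.26 percentage points.
Year-end unemployment = 9 - 1.26 = 7.74%.

7.74%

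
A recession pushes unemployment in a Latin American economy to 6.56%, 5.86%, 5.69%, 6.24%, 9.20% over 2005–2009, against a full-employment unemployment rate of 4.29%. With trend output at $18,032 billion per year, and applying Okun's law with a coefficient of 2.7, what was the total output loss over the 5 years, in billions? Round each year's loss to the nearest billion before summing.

$5,891 billion

Year 2005: gap = -2.7 × (6.56 - 4.29) = -6.129%, loss ≈ 18032 × 6.129/100 ≈ 1105.
Year 2006: gap = -2.7 × (5.86 - 4.29) = -4.239%, loss ≈ 18032 × 4.239/100 ≈ 764.
Year 2007: gap = -2.7 × (5.69 - 4.29) = -3.78%, loss ≈ 18032 × 3.78/100 ≈ 682.
Year 2008: gap = -2.7 × (6.24 - 4.29) = -5.265%, loss ≈ 18032 × 5.265/100 ≈ 949.
Year 2009: gap = -2.7 × (9.2 - 4.29) = -13.257%, loss ≈ 18032 × 13.257/100 ≈ 2391.
Total lost output = 1105 + 764 + 682 + 949 + 2391 = 5891 billion.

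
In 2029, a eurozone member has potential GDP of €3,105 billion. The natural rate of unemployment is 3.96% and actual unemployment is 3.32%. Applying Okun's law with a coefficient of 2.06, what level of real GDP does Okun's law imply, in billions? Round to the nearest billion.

Unemployment gap = 3.32 - 3.96 = -0.64 points, so the output gap is -2.06 × (-0.64) = 1.3184%.
Actual GDP = 3105 × (1 + 1.3184/100) = 3105 × 1.013184 ≈ 3146 billion.

€3,146 billion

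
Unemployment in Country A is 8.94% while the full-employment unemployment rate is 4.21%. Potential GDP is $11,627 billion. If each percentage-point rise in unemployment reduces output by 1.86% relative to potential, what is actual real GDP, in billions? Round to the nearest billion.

$10,604 billion

Unemployment gap = 8.94 - 4.21 = 4.73 points, so the output gap is -1.86 × 4.73 = -8.7978%.
Actual GDP = 11627 × (1 - 8.7978/100) = 11627 × 0.912022 ≈ 10604 billion.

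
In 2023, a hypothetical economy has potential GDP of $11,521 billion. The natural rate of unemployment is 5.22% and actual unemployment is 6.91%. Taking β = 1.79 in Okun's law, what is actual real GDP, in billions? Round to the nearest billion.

$11,172 billion

Unemployment gap = 6.91 - 5.22 = 1.69 points, so the output gap is -1.79 × 1.69 = -3.0251%.
Actual GDP = 11521 × (1 - 3.0251/100) = 11521 × 0.969749 ≈ 11172 billion.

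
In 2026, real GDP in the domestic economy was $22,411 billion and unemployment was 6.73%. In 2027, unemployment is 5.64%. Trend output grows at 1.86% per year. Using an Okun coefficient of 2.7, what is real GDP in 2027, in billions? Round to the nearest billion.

$23,487 billion

Δu = 5.64 - 6.73 = -1.09 points.
Okun's law (growth form): g_Y = g_Y* - β × Δu = 1.86 - 2.7 × (-1.09) = 1.86 + 2.943 = 4.803%.
Real GDP in the next year = 22411 × (1 + 4.803/100) = 22411 × 1.04803 ≈ 23487 billion.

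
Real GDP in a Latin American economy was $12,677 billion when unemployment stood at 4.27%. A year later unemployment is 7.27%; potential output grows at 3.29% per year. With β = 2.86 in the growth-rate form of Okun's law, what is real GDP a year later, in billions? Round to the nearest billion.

Δu = 7.27 - 4.27 = 3 points.
Okun's law (growth form): g_Y = g_Y* - β × Δu = 3.29 - 2.86 × (3.00) = 3.29 - 8.58 = -5.29%.
Real GDP in the next year = 12677 × (1 - 5.29/100) = 12677 × 0.9471 ≈ 12006 billion.

$12,006 billion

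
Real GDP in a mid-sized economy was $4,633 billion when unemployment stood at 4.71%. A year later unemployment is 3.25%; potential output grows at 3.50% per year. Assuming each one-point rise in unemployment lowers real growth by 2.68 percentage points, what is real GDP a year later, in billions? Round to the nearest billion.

Δu = 3.25 - 4.71 = -1.46 points.
Okun's law (growth form): g_Y = g_Y* - β × Δu = 3.50 - 2.68 × (-1.46) = 3.5 + 3.9128 = 7.4128%.
Real GDP in the next year = 4633 × (1 + 7.4128/100) = 4633 × 1.074128 ≈ 4976 billion.

$4,976 billion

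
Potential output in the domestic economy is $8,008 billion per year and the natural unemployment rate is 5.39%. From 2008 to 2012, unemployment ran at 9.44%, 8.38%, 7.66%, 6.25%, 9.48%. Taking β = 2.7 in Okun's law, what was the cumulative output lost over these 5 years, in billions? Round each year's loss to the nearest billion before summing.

Year 2008: gap = -2.7 × (9.44 - 5.39) = -10.935%, loss ≈ 8008 × 10.935/100 ≈ 876.
Year 2009: gap = -2.7 × (8.38 - 5.39) = -8.073%, loss ≈ 8008 × 8.073/100 ≈ 646.
Year 2010: gap = -2.7 × (7.66 - 5.39) = -6.129%, loss ≈ 8008 × 6.129/100 ≈ 491.
Year 2011: gap = -2.7 × (6.25 - 5.39) = -2.322%, loss ≈ 8008 × 2.322/100 ≈ 186.
Year 2012: gap = -2.7 × (9.48 - 5.39) = -11.043%, loss ≈ 8008 × 11.043/100 ≈ 884.
Total lost output = 876 + 646 + 491 + 186 + 884 = 3083 billion.

$3,083 billion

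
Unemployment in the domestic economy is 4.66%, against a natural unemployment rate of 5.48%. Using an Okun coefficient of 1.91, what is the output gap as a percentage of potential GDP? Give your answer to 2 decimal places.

1.57%

The unemployment gap is 4.66 - 5.48 = -0.82 percentage points.
Okun's law gives an output gap of -1.91 × (-0.82) = 1.5662%, i.e. 1.57% above potential.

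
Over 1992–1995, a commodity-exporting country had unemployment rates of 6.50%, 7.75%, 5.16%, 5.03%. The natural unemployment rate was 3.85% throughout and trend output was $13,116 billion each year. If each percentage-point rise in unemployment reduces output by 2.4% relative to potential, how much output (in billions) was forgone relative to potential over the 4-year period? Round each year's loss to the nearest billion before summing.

$2,845 billion

Year 1992: gap = -2.4 × (6.5 - 3.85) = -6.36%, loss ≈ 13116 × 6.36/100 ≈ 834.
Year 1993: gap = -2.4 × (7.75 - 3.85) = -9.36%, loss ≈ 13116 × 9.36/100 ≈ 1228.
Year 1994: gap = -2.4 × (5.16 - 3.85) = -3.144%, loss ≈ 13116 × 3.144/100 ≈ 412.
Year 1995: gap = -2.4 × (5.03 - 3.85) = -2.832%, loss ≈ 13116 × 2.832/100 ≈ 371.
Total lost output = 834 + 1228 + 412 + 371 = 2845 billion.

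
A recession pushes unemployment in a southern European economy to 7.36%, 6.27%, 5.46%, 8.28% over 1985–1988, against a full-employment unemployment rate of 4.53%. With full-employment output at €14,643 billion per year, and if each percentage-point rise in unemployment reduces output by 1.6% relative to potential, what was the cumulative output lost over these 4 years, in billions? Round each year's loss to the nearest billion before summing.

€2,168 billion

Year 1985: gap = -1.6 × (7.36 - 4.53) = -4.528%, loss ≈ 14643 × 4.528/100 ≈ 663.
Year 1986: gap = -1.6 × (6.27 - 4.53) = -2.784%, loss ≈ 14643 × 2.784/100 ≈ 408.
Year 1987: gap = -1.6 × (5.46 - 4.53) = -1.488%, loss ≈ 14643 × 1.488/100 ≈ 218.
Year 1988: gap = -1.6 × (8.28 - 4.53) = -6%, loss ≈ 14643 × 6/100 ≈ 879.
Total lost output = 663 + 408 + 218 + 879 = 2168 billion.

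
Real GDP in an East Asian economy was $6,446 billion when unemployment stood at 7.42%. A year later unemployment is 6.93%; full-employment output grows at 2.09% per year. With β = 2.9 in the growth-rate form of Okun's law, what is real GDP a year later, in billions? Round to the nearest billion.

Δu = 6.93 - 7.42 = -0.49 points.
Okun's law (growth form): g_Y = g_Y* - β × Δu = 2.09 - 2.9 × (-0.49) = 2.09 + 1.421 = 3.511%.
Real GDP in the next year = 6446 × (1 + 3.511/100) = 6446 × 1.03511 ≈ 6672 billion.

$6,672 billion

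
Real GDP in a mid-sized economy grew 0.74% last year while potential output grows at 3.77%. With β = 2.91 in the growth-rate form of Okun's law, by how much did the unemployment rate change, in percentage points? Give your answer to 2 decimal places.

Growth-rate Okun's law: g_Y = g_Y* - β × Δu, so Δu = (g_Y* - g_Y)/β.
Δu = (3.77 - 0.74)/2.91 = 3.03/2.91 = 1.04 percentage points.

1.04 percentage points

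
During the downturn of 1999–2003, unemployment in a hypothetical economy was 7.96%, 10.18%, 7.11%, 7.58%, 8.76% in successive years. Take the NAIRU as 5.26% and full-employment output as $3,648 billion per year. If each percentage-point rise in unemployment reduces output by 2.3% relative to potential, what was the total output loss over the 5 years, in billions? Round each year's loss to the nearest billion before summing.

Year 1999: gap = -2.3 × (7.96 - 5.26) = -6.21%, loss ≈ 3648 × 6.21/100 ≈ 227.
Year 2000: gap = -2.3 × (10.18 - 5.26) = -11.316%, loss ≈ 3648 × 11.316/100 ≈ 413.
Year 2001: gap = -2.3 × (7.11 - 5.26) = -4.255%, loss ≈ 3648 × 4.255/100 ≈ 155.
Year 2002: gap = -2.3 × (7.58 - 5.26) = -5.336%, loss ≈ 3648 × 5.336/100 ≈ 195.
Year 2003: gap = -2.3 × (8.76 - 5.26) = -8.05%, loss ≈ 3648 × 8.05/100 ≈ 294.
Total lost output = 227 + 413 + 155 + 195 + 294 = 1284 billion.

$1,284 billion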